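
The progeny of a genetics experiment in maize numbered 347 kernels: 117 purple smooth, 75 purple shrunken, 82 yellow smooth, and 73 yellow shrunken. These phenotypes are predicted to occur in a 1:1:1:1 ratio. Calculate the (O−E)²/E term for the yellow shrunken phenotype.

2.179

Expected counts for N = 347 under a 1:1:1:1 ratio (total parts = 4):
  purple smooth: 347 × 1/4 = 86.75
  purple shrunken: 347 × 1/4 = 86.75
  yellow smooth: 347 × 1/4 = 86.75
  yellow shrunken: 347 × 1/4 = 86.75
Contribution of yellow shrunken: (73 − 86.75)² / 86.75 = 2.1794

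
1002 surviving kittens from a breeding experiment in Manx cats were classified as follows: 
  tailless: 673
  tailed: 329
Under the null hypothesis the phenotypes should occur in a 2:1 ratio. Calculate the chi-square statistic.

Expected counts for N = 1002 under a 2:1 ratio (total parts = 3):
  tailless: 1002 × 2/3 = 668
  tailed: 1002 × 1/3 = 334
χ² = Σ (O − E)² / E
  tailless: (673 − 668)² / 668 = 0.0374
  tailed: (329 − 334)² / 334 = 0.0749
χ² = 0.0374 + 0.0749 = 0.1123 ≈ 0.112

0.112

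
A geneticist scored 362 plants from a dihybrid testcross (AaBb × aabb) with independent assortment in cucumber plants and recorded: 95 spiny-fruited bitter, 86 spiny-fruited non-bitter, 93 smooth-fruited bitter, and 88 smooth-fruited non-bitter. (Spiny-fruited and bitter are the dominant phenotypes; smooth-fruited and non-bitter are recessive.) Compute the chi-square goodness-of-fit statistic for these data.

A dihybrid testcross with independent assortment gives a 1:1:1:1 ratio.
Under the 1:1:1:1 hypothesis (Σ ratio = 4, N = 362):
  spiny-fruited bitter: 362 × 1/4 = 90.5
  spiny-fruited non-bitter: 362 × 1/4 = 90.5
  smooth-fruited bitter: 362 × 1/4 = 90.5
  smooth-fruited non-bitter: 362 × 1/4 = 90.5
χ² = Σ (O − E)² / E
  spiny-fruited bitter: (95 − 90.5)² / 90.5 = 0.2238
  spiny-fruited non-bitter: (86 − 90.5)² / 90.5 = 0.2238
  smooth-fruited bitter: (93 − 90.5)² / 90.5 = 0.0691
  smooth-fruited non-bitter: (88 − 90.5)² / 90.5 = 0.0691
χ² = 0.2238 + 0.2238 + 0.0691 + 0.0691 = 0.5858 ≈ 0.586

0.586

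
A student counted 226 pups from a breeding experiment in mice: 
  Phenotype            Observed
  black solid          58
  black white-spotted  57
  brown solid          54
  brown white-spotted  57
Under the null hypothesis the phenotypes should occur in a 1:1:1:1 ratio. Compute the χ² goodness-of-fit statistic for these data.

Under the 1:1:1:1 hypothesis (Σ ratio = 4, N = 226):
  black solid: 226 × 1/4 = 56.5
  black white-spotted: 226 × 1/4 = 56.5
  brown solid: 226 × 1/4 = 56.5
  brown white-spotted: 226 × 1/4 = 56.5
χ² = Σ (O − E)² / E
  black solid: (58 − 56.5)² / 56.5 = 0.0398
  black white-spotted: (57 − 56.5)² / 56.5 = 0.0044
  brown solid: (54 − 56.5)² / 56.5 = 0.1106
  brown white-spotted: (57 − 56.5)² / 56.5 = 0.0044
χ² = 0.0398 + 0.0044 + 0.1106 + 0.0044 = 0.1592 ≈ 0.159

0.159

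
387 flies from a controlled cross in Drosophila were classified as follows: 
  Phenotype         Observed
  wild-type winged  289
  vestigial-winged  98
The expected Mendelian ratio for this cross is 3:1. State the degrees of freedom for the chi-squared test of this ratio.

A goodness-of-fit test with 2 phenotype classes has df = 2 − 1 = 1.

1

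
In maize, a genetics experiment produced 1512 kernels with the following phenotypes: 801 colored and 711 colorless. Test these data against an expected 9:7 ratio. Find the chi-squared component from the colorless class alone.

Total ratio parts = 16. Expected numbers out of 1512:
  colored: 1512 × 9/16 = 850.5
  colorless: 1512 × 7/16 = 661.5
Contribution of colorless: (711 − 661.5)² / 661.5 = 3.7041

3.704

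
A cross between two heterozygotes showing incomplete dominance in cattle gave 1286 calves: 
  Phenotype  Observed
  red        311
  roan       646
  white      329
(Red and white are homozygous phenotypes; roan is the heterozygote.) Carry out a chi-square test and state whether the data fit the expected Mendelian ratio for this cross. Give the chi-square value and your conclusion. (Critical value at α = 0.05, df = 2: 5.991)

0.532; consistent

With incomplete dominance, a heterozygote × heterozygote cross gives a 1:2:1 phenotypic ratio.
The 1:2:1 ratio has 4 parts, so with N = 1286 the expected counts are:
  red: 1286 × 1/4 = 321.5
  roan: 1286 × 2/4 = 643
  white: 1286 × 1/4 = 321.5
χ² = Σ (O − E)² / E
  red: (311 − 321.5)² / 321.5 = 0.3429
  roan: (646 − 643)² / 643 = 0.0140
  white: (329 − 321.5)² / 321.5 = 0.1750
χ² = 0.3429 + 0.0140 + 0.1750 = 0.5319 ≈ 0.532
Degrees of freedom = 3 − 1 = 2; critical value at α = 0.05 is 5.991.
Since 0.532 < 5.991, we fail to reject the null hypothesis — the data are consistent with the 1:2:1 ratio.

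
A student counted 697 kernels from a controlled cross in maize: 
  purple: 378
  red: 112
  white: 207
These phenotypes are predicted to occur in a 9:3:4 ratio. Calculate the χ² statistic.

Expected counts for N = 697 under a 9:3:4 ratio (total parts = 16):
  purple: 697 × 9/16 = 392.0625
  red: 697 × 3/16 = 130.6875
  white: 697 × 4/16 = 174.25
χ² = Σ (O − E)² / E
  purple: (378 − 392.0625)² / 392.0625 = 0.5044
  red: (112 − 130.6875)² / 130.6875 = 2.6722
  white: (207 − 174.25)² / 174.25 = 6.1553
χ² = 0.5044 + 2.6722 + 6.1553 = 9.3319 ≈ 9.332

9.332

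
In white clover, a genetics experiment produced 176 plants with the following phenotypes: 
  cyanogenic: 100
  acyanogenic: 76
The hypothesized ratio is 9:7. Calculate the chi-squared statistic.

0.023

Expected counts for N = 176 under a 9:7 ratio (total parts = 16):
  cyanogenic: 176 × 9/16 = 99
  acyanogenic: 176 × 7/16 = 77
χ² = Σ (O − E)² / E
  cyanogenic: (100 − 99)² / 99 = 0.0101
  acyanogenic: (76 − 77)² / 77 = 0.0130
χ² = 0.0101 + 0.0130 = 0.0231 ≈ 0.023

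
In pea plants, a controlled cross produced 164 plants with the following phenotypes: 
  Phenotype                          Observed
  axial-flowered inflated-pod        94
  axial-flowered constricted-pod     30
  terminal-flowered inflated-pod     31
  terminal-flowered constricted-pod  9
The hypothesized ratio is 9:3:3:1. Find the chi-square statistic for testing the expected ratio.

The 9:3:3:1 ratio has 16 parts, so with N = 164 the expected counts are:
  axial-flowered inflated-pod: 164 × 9/16 = 92.25
  axial-flowered constricted-pod: 164 × 3/16 = 30.75
  terminal-flowered inflated-pod: 164 × 3/16 = 30.75
  terminal-flowered constricted-pod: 164 × 1/16 = 10.25
χ² = Σ (O − E)² / E
  axial-flowered inflated-pod: (94 − 92.25)² / 92.25 = 0.0332
  axial-flowered constricted-pod: (30 − 30.75)² / 30.75 = 0.0183
  terminal-flowered inflated-pod: (31 − 30.75)² / 30.75 = 0.0020
  terminal-flowered constricted-pod: (9 − 10.25)² / 10.25 = 0.1524
χ² = 0.0332 + 0.0183 + 0.0020 + 0.1524 = 0.2059 ≈ 0.206

0.206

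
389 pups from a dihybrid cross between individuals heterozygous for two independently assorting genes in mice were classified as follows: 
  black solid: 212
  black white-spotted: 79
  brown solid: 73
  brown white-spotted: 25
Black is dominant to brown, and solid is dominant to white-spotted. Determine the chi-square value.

A dihybrid F₂ with independent assortment and complete dominance at both loci gives a 9:3:3:1 phenotypic ratio.
Under the 9:3:3:1 hypothesis (Σ ratio = 16, N = 389):
  black solid: 389 × 9/16 = 218.8125
  black white-spotted: 389 × 3/16 = 72.9375
  brown solid: 389 × 3/16 = 72.9375
  brown white-spotted: 389 × 1/16 = 24.3125
χ² = Σ (O − E)² / E
  black solid: (212 − 218.8125)² / 218.8125 = 0.2121
  black white-spotted: (79 − 72.9375)² / 72.9375 = 0.5039
  brown solid: (73 − 72.9375)² / 72.9375 = 0.0001
  brown white-spotted: (25 − 24.3125)² / 24.3125 = 0.0194
χ² = 0.2121 + 0.5039 + 0.0001 + 0.0194 = 0.7355 ≈ 0.736

0.736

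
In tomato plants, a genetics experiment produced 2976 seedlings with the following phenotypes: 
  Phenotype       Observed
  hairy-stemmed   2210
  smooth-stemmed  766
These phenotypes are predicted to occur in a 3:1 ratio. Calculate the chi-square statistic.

0.867

Expected counts for N = 2976 under a 3:1 ratio (total parts = 4):
  hairy-stemmed: 2976 × 3/4 = 2232
  smooth-stemmed: 2976 × 1/4 = 744
χ² = Σ (O − E)² / E
  hairy-stemmed: (2210 − 2232)² / 2232 = 0.2168
  smooth-stemmed: (766 − 744)² / 744 = 0.6505
χ² = 0.2168 + 0.6505 = 0.8673 ≈ 0.867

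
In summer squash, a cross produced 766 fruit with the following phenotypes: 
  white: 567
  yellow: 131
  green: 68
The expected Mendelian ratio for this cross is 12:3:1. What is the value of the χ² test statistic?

9.668

The 12:3:1 ratio has 16 parts, so with N = 766 the expected counts are:
  white: 766 × 12/16 = 574.5
  yellow: 766 × 3/16 = 143.625
  green: 766 × 1/16 = 47.875
χ² = Σ (O − E)² / E
  white: (567 − 574.5)² / 574.5 = 0.0979
  yellow: (131 − 143.625)² / 143.625 = 1.1098
  green: (68 − 47.875)² / 47.875 = 8.4599
χ² = 0.0979 + 1.1098 + 8.4599 = 9.6676 ≈ 9.668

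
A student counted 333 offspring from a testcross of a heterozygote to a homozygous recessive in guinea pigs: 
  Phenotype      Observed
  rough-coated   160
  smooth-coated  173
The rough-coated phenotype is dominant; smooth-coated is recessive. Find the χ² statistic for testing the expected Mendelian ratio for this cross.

A testcross of a heterozygote (Aa × aa) gives a 1:1 phenotypic ratio.
Under the 1:1 hypothesis (Σ ratio = 2, N = 333):
  rough-coated: 333 × 1/2 = 166.5
  smooth-coated: 333 × 1/2 = 166.5
χ² = Σ (O − E)² / E
  rough-coated: (160 − 166.5)² / 166.5 = 0.2538
  smooth-coated: (173 − 166.5)² / 166.5 = 0.2538
χ² = 0.2538 + 0.2538 = 0.5076 ≈ 0.508

0.508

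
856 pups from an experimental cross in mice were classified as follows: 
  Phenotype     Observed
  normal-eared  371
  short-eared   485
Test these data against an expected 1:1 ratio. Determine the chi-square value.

15.182

Total ratio parts = 2. Expected numbers out of 856:
  normal-eared: 856 × 1/2 = 428
  short-eared: 856 × 1/2 = 428
χ² = Σ (O − E)² / E
  normal-eared: (371 − 428)² / 428 = 7.5911
  short-eared: (485 − 428)² / 428 = 7.5911
χ² = 7.5911 + 7.5911 = 15.1822 ≈ 15.182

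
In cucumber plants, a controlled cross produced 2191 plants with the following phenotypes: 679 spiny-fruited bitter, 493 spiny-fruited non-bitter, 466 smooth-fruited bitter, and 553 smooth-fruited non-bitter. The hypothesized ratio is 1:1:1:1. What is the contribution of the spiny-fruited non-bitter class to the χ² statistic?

5.473

Under the 1:1:1:1 hypothesis (Σ ratio = 4, N = 2191):
  spiny-fruited bitter: 2191 × 1/4 = 547.75
  spiny-fruited non-bitter: 2191 × 1/4 = 547.75
  smooth-fruited bitter: 2191 × 1/4 = 547.75
  smooth-fruited non-bitter: 2191 × 1/4 = 547.75
Contribution of spiny-fruited non-bitter: (493 − 547.75)² / 547.75 = 5.4725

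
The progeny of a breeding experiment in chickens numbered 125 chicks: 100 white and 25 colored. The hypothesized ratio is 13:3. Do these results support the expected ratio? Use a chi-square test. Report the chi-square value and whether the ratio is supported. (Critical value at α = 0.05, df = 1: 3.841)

The 13:3 ratio has 16 parts, so with N = 125 the expected counts are:
  white: 125 × 13/16 = 101.5625
  colored: 125 × 3/16 = 23.4375
χ² = Σ (O − E)² / E
  white: (100 − 101.5625)² / 101.5625 = 0.0240
  colored: (25 − 23.4375)² / 23.4375 = 0.1042
χ² = 0.0240 + 0.1042 = 0.1282 ≈ 0.128
Degrees of freedom = 2 − 1 = 1; critical value at α = 0.05 is 3.841.
Since 0.128 < 3.841, we fail to reject the null hypothesis — the data are consistent with the 13:3 ratio.

0.128; consistent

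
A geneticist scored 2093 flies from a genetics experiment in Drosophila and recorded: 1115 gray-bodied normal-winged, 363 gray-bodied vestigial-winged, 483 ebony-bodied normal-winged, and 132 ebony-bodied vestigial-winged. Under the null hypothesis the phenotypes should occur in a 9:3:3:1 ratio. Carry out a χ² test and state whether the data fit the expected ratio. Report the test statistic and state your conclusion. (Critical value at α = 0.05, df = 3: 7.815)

26.416; not consistent

Expected counts for N = 2093 under a 9:3:3:1 ratio (total parts = 16):
  gray-bodied normal-winged: 2093 × 9/16 = 1177.3125
  gray-bodied vestigial-winged: 2093 × 3/16 = 392.4375
  ebony-bodied normal-winged: 2093 × 3/16 = 392.4375
  ebony-bodied vestigial-winged: 2093 × 1/16 = 130.8125
χ² = Σ (O − E)² / E
  gray-bodied normal-winged: (1115 − 1177.3125)² / 1177.3125 = 3.2981
  gray-bodied vestigial-winged: (363 − 392.4375)² / 392.4375 = 2.2082
  ebony-bodied normal-winged: (483 − 392.4375)² / 392.4375 = 20.8990
  ebony-bodied vestigial-winged: (132 − 130.8125)² / 130.8125 = 0.0108
χ² = 3.2981 + 2.2082 + 20.8990 + 0.0108 = 26.4161 ≈ 26.416
Degrees of freedom = 4 − 1 = 3; critical value at α = 0.05 is 7.815.
Since 26.416 > 7.815, we reject the null hypothesis — the data do not fit the 9:3:3:1 ratio.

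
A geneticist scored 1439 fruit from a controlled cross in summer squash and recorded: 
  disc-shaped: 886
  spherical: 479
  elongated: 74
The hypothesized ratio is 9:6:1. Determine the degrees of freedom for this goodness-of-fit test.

A goodness-of-fit test with 3 phenotype classes has df = 3 − 1 = 2.

2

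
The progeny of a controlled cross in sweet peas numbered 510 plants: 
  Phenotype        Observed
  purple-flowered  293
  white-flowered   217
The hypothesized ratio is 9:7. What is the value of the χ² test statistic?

Total ratio parts = 16. Expected numbers out of 510:
  purple-flowered: 510 × 9/16 = 286.875
  white-flowered: 510 × 7/16 = 223.125
χ² = Σ (O − E)² / E
  purple-flowered: (293 − 286.875)² / 286.875 = 0.1308
  white-flowered: (217 − 223.125)² / 223.125 = 0.1681
χ² = 0.1308 + 0.1681 = 0.2989 ≈ 0.299

0.299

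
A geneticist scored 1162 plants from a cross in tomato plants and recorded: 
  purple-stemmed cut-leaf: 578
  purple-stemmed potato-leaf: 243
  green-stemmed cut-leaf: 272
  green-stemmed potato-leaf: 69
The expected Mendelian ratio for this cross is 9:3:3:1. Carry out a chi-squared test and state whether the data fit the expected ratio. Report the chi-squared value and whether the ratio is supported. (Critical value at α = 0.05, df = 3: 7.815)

The 9:3:3:1 ratio has 16 parts, so with N = 1162 the expected counts are:
  purple-stemmed cut-leaf: 1162 × 9/16 = 653.625
  purple-stemmed potato-leaf: 1162 × 3/16 = 217.875
  green-stemmed cut-leaf: 1162 × 3/16 = 217.875
  green-stemmed potato-leaf: 1162 × 1/16 = 72.625
χ² = Σ (O − E)² / E
  purple-stemmed cut-leaf: (578 − 653.625)² / 653.625 = 8.7499
  purple-stemmed potato-leaf: (243 − 217.875)² / 217.875 = 2.8974
  green-stemmed cut-leaf: (272 − 217.875)² / 217.875 = 13.4459
  green-stemmed potato-leaf: (69 − 72.625)² / 72.625 = 0.1809
χ² = 8.7499 + 2.8974 + 13.4459 + 0.1809 = 25.2741 ≈ 25.274
Degrees of freedom = 4 − 1 = 3; critical value at α = 0.05 is 7.815.
Since 25.274 > 7.815, we reject the null hypothesis — the data do not fit the 9:3:3:1 ratio.

25.274; not consistent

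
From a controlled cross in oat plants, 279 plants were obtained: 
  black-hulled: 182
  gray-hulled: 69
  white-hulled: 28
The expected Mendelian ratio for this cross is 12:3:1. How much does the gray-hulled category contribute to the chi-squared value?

The 12:3:1 ratio has 16 parts, so with N = 279 the expected counts are:
  black-hulled: 279 × 12/16 = 209.25
  gray-hulled: 279 × 3/16 = 52.3125
  white-hulled: 279 × 1/16 = 17.4375
Contribution of gray-hulled: (69 − 52.3125)² / 52.3125 = 5.3233

5.323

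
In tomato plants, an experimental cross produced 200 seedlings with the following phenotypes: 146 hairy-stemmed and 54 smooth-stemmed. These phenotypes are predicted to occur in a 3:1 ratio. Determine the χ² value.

0.427

The 3:1 ratio has 4 parts, so with N = 200 the expected counts are:
  hairy-stemmed: 200 × 3/4 = 150
  smooth-stemmed: 200 × 1/4 = 50
χ² = Σ (O − E)² / E
  hairy-stemmed: (146 − 150)² / 150 = 0.1067
  smooth-stemmed: (54 − 50)² / 50 = 0.3200
χ² = 0.1067 + 0.3200 = 0.4267 ≈ 0.427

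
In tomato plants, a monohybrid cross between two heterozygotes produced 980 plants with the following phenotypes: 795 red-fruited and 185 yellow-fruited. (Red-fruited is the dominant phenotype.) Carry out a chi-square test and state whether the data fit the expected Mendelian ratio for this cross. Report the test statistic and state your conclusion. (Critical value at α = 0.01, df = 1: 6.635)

19.592; not consistent

For a monohybrid cross between heterozygotes with complete dominance, the expected phenotypic ratio is 3:1.
Total ratio parts = 4. Expected numbers out of 980:
  red-fruited: 980 × 3/4 = 735
  yellow-fruited: 980 × 1/4 = 245
χ² = Σ (O − E)² / E
  red-fruited: (795 − 735)² / 735 = 4.8980
  yellow-fruited: (185 − 245)² / 245 = 14.6939
χ² = 4.8980 + 14.6939 = 19.5919 ≈ 19.592
Degrees of freedom = 2 − 1 = 1; critical value at α = 0.01 is 6.635.
Since 19.592 > 6.635, we reject the null hypothesis — the data do not fit the 3:1 ratio.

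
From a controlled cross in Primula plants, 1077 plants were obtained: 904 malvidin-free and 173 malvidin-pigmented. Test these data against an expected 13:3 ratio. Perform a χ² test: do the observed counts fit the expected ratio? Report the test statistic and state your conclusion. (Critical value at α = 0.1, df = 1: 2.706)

5.104; not consistent

Under the 13:3 hypothesis (Σ ratio = 16, N = 1077):
  malvidin-free: 1077 × 13/16 = 875.0625
  malvidin-pigmented: 1077 × 3/16 = 201.9375
χ² = Σ (O − E)² / E
  malvidin-free: (904 − 875.0625)² / 875.0625 = 0.9569
  malvidin-pigmented: (173 − 201.9375)² / 201.9375 = 4.1467
χ² = 0.9569 + 4.1467 = 5.1036 ≈ 5.104
Degrees of freedom = 2 − 1 = 1; critical value at α = 0.1 is 2.706.
Since 5.104 > 2.706, we reject the null hypothesis — the data do not fit the 13:3 ratio.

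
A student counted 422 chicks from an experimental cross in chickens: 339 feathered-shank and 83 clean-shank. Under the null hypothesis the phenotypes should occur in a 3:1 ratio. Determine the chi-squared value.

6.398

Under the 3:1 hypothesis (Σ ratio = 4, N = 422):
  feathered-shank: 422 × 3/4 = 316.5
  clean-shank: 422 × 1/4 = 105.5
χ² = Σ (O − E)² / E
  feathered-shank: (339 − 316.5)² / 316.5 = 1.5995
  clean-shank: (83 − 105.5)² / 105.5 = 4.7986
χ² = 1.5995 + 4.7986 = 6.3981 ≈ 6.398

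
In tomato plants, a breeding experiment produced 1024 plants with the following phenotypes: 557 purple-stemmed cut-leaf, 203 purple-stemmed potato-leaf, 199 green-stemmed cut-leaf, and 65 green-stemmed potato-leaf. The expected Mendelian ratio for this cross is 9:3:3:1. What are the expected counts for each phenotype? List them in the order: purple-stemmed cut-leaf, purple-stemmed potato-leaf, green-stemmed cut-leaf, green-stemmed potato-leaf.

Total ratio parts = 16. Expected numbers out of 1024:
  purple-stemmed cut-leaf: 1024 × 9/16 = 576
  purple-stemmed potato-leaf: 1024 × 3/16 = 192
  green-stemmed cut-leaf: 1024 × 3/16 = 192
  green-stemmed potato-leaf: 1024 × 1/16 = 64

576, 192, 192, 64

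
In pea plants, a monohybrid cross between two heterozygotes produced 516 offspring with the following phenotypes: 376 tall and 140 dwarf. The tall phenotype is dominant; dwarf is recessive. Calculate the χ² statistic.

1.251

For a monohybrid cross between heterozygotes with complete dominance, the expected phenotypic ratio is 3:1.
The 3:1 ratio has 4 parts, so with N = 516 the expected counts are:
  tall: 516 × 3/4 = 387
  dwarf: 516 × 1/4 = 129
χ² = Σ (O − E)² / E
  tall: (376 − 387)² / 387 = 0.3127
  dwarf: (140 − 129)² / 129 = 0.9380
χ² = 0.3127 + 0.9380 = 1.2507 ≈ 1.251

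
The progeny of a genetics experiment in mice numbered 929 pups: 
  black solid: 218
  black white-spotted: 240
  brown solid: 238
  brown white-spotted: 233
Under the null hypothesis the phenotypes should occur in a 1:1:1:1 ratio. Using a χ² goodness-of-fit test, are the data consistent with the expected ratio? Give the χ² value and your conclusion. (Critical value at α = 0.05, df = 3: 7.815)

1.278; consistent

Under the 1:1:1:1 hypothesis (Σ ratio = 4, N = 929):
  black solid: 929 × 1/4 = 232.25
  black white-spotted: 929 × 1/4 = 232.25
  brown solid: 929 × 1/4 = 232.25
  brown white-spotted: 929 × 1/4 = 232.25
χ² = Σ (O − E)² / E
  black solid: (218 − 232.25)² / 232.25 = 0.8743
  black white-spotted: (240 − 232.25)² / 232.25 = 0.2586
  brown solid: (238 − 232.25)² / 232.25 = 0.1424
  brown white-spotted: (233 − 232.25)² / 232.25 = 0.0024
χ² = 0.8743 + 0.2586 + 0.1424 + 0.0024 = 1.2777 ≈ 1.278
Degrees of freedom = 4 − 1 = 3; critical value at α = 0.05 is 7.815.
Since 1.278 < 7.815, we fail to reject the null hypothesis — the data are consistent with the 1:1:1:1 ratio.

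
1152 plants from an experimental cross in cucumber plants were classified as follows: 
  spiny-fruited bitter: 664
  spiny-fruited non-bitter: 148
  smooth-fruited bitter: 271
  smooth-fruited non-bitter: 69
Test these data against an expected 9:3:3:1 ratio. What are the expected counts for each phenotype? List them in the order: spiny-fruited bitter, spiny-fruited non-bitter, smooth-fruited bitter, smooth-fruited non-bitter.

648, 216, 216, 72

Total ratio parts = 16. Expected numbers out of 1152:
  spiny-fruited bitter: 1152 × 9/16 = 648
  spiny-fruited non-bitter: 1152 × 3/16 = 216
  smooth-fruited bitter: 1152 × 3/16 = 216
  smooth-fruited non-bitter: 1152 × 1/16 = 72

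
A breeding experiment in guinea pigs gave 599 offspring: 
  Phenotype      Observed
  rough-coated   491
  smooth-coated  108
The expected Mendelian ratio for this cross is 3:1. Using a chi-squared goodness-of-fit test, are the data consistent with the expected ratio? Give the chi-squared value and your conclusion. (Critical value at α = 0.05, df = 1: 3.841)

Under the 3:1 hypothesis (Σ ratio = 4, N = 599):
  rough-coated: 599 × 3/4 = 449.25
  smooth-coated: 599 × 1/4 = 149.75
χ² = Σ (O − E)² / E
  rough-coated: (491 − 449.25)² / 449.25 = 3.8799
  smooth-coated: (108 − 149.75)² / 149.75 = 11.6398
χ² = 3.8799 + 11.6398 = 15.5197 ≈ 15.520
Degrees of freedom = 2 − 1 = 1; critical value at α = 0.05 is 3.841.
Since 15.520 > 3.841, we reject the null hypothesis — the data do not fit the 3:1 ratio.

15.520; not consistent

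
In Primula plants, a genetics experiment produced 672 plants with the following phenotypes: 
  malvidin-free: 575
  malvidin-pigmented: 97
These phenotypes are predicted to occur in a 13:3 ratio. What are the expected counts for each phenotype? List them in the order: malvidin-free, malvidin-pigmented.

The 13:3 ratio has 16 parts, so with N = 672 the expected counts are:
  malvidin-free: 672 × 13/16 = 546
  malvidin-pigmented: 672 × 3/16 = 126

546, 126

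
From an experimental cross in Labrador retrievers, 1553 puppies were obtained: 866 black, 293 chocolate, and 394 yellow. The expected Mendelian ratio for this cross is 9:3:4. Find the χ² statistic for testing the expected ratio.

The 9:3:4 ratio has 16 parts, so with N = 1553 the expected counts are:
  black: 1553 × 9/16 = 873.5625
  chocolate: 1553 × 3/16 = 291.1875
  yellow: 1553 × 4/16 = 388.25
χ² = Σ (O − E)² / E
  black: (866 − 873.5625)² / 873.5625 = 0.0655
  chocolate: (293 − 291.1875)² / 291.1875 = 0.0113
  yellow: (394 − 388.25)² / 388.25 = 0.0852
χ² = 0.0655 + 0.0113 + 0.0852 = 0.162

0.162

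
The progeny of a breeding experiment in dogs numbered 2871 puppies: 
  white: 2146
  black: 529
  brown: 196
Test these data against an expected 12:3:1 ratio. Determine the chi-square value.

Under the 12:3:1 hypothesis (Σ ratio = 16, N = 2871):
  white: 2871 × 12/16 = 2153.25
  black: 2871 × 3/16 = 538.3125
  brown: 2871 × 1/16 = 179.4375
χ² = Σ (O − E)² / E
  white: (2146 − 2153.25)² / 2153.25 = 0.0244
  black: (529 − 538.3125)² / 538.3125 = 0.1611
  brown: (196 − 179.4375)² / 179.4375 = 1.5288
χ² = 0.0244 + 0.1611 + 1.5288 = 1.7143 ≈ 1.714

1.714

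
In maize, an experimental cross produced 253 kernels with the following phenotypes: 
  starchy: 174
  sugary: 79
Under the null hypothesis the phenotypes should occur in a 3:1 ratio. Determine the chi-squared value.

5.229

Under the 3:1 hypothesis (Σ ratio = 4, N = 253):
  starchy: 253 × 3/4 = 189.75
  sugary: 253 × 1/4 = 63.25
χ² = Σ (O − E)² / E
  starchy: (174 − 189.75)² / 189.75 = 1.3073
  sugary: (79 − 63.25)² / 63.25 = 3.9219
χ² = 1.3073 + 3.9219 = 5.2292 ≈ 5.229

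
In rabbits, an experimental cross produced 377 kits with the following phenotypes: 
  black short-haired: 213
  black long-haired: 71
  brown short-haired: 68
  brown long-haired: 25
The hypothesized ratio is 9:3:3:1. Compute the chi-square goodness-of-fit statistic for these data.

The 9:3:3:1 ratio has 16 parts, so with N = 377 the expected counts are:
  black short-haired: 377 × 9/16 = 212.0625
  black long-haired: 377 × 3/16 = 70.6875
  brown short-haired: 377 × 3/16 = 70.6875
  brown long-haired: 377 × 1/16 = 23.5625
χ² = Σ (O − E)² / E
  black short-haired: (213 − 212.0625)² / 212.0625 = 0.0041
  black long-haired: (71 − 70.6875)² / 70.6875 = 0.0014
  brown short-haired: (68 − 70.6875)² / 70.6875 = 0.1022
  brown long-haired: (25 − 23.5625)² / 23.5625 = 0.0877
χ² = 0.0041 + 0.0014 + 0.1022 + 0.0877 = 0.1954 ≈ 0.195

0.195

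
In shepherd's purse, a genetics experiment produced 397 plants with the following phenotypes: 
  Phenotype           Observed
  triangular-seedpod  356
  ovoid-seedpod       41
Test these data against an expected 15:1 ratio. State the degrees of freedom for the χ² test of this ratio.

1

A goodness-of-fit test with 2 phenotype classes has df = 2 − 1 = 1.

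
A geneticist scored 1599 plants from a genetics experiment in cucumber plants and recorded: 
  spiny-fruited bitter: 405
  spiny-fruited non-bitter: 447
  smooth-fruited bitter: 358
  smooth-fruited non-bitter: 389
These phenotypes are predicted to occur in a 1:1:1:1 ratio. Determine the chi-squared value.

Expected counts for N = 1599 under a 1:1:1:1 ratio (total parts = 4):
  spiny-fruited bitter: 1599 × 1/4 = 399.75
  spiny-fruited non-bitter: 1599 × 1/4 = 399.75
  smooth-fruited bitter: 1599 × 1/4 = 399.75
  smooth-fruited non-bitter: 1599 × 1/4 = 399.75
χ² = Σ (O − E)² / E
  spiny-fruited bitter: (405 − 399.75)² / 399.75 = 0.0689
  spiny-fruited non-bitter: (447 − 399.75)² / 399.75 = 5.5849
  smooth-fruited bitter: (358 − 399.75)² / 399.75 = 4.3604
  smooth-fruited non-bitter: (389 − 399.75)² / 399.75 = 0.2891
χ² = 0.0689 + 5.5849 + 4.3604 + 0.2891 = 10.3033 ≈ 10.303

10.303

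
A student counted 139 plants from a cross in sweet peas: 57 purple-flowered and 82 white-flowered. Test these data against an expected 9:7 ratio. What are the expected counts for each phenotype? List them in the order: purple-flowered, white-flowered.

The 9:7 ratio has 16 parts, so with N = 139 the expected counts are:
  purple-flowered: 139 × 9/16 = 78.1875
  white-flowered: 139 × 7/16 = 60.8125

78.1875, 60.8125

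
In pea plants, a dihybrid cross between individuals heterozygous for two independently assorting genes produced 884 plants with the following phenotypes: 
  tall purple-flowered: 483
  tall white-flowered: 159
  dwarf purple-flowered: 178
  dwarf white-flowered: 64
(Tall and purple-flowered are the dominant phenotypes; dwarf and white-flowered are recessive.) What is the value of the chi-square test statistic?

2.974

A dihybrid F₂ with independent assortment and complete dominance at both loci gives a 9:3:3:1 phenotypic ratio.
Expected counts for N = 884 under a 9:3:3:1 ratio (total parts = 16):
  tall purple-flowered: 884 × 9/16 = 497.25
  tall white-flowered: 884 × 3/16 = 165.75
  dwarf purple-flowered: 884 × 3/16 = 165.75
  dwarf white-flowered: 884 × 1/16 = 55.25
χ² = Σ (O − E)² / E
  tall purple-flowered: (483 − 497.25)² / 497.25 = 0.4084
  tall white-flowered: (159 − 165.75)² / 165.75 = 0.2749
  dwarf purple-flowered: (178 − 165.75)² / 165.75 = 0.9054
  dwarf white-flowered: (64 − 55.25)² / 55.25 = 1.3857
χ² = 0.4084 + 0.2749 + 0.9054 + 1.3857 = 2.9744 ≈ 2.974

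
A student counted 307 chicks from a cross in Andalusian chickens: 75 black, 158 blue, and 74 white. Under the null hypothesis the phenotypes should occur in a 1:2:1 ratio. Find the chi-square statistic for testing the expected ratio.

0.270

Under the 1:2:1 hypothesis (Σ ratio = 4, N = 307):
  black: 307 × 1/4 = 76.75
  blue: 307 × 2/4 = 153.5
  white: 307 × 1/4 = 76.75
χ² = Σ (O − E)² / E
  black: (75 − 76.75)² / 76.75 = 0.0399
  blue: (158 − 153.5)² / 153.5 = 0.1319
  white: (74 − 76.75)² / 76.75 = 0.0985
χ² = 0.0399 + 0.1319 + 0.0985 = 0.2703 ≈ 0.270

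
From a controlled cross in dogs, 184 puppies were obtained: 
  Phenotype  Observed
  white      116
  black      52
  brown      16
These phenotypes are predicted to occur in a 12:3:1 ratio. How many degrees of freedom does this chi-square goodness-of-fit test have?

A goodness-of-fit test with 3 phenotype classes has df = 3 − 1 = 2.

2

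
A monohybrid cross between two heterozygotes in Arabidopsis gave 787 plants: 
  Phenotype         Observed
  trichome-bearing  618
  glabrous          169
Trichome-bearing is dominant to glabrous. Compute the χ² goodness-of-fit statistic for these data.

5.219

For a monohybrid cross between heterozygotes with complete dominance, the expected phenotypic ratio is 3:1.
Under the 3:1 hypothesis (Σ ratio = 4, N = 787):
  trichome-bearing: 787 × 3/4 = 590.25
  glabrous: 787 × 1/4 = 196.75
χ² = Σ (O − E)² / E
  trichome-bearing: (618 − 590.25)² / 590.25 = 1.3046
  glabrous: (169 − 196.75)² / 196.75 = 3.9139
χ² = 1.3046 + 3.9139 = 5.2185 ≈ 5.219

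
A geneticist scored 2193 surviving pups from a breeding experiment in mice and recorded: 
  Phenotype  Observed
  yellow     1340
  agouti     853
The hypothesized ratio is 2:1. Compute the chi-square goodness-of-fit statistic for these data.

30.542

Total ratio parts = 3. Expected numbers out of 2193:
  yellow: 2193 × 2/3 = 1462
  agouti: 2193 × 1/3 = 731
χ² = Σ (O − E)² / E
  yellow: (1340 − 1462)² / 1462 = 10.1806
  agouti: (853 − 731)² / 731 = 20.3611
χ² = 10.1806 + 20.3611 = 30.5417 ≈ 30.542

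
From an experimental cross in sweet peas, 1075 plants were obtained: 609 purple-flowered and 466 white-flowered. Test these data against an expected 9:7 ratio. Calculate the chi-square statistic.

0.070

The 9:7 ratio has 16 parts, so with N = 1075 the expected counts are:
  purple-flowered: 1075 × 9/16 = 604.6875
  white-flowered: 1075 × 7/16 = 470.3125
χ² = Σ (O − E)² / E
  purple-flowered: (609 − 604.6875)² / 604.6875 = 0.0308
  white-flowered: (466 − 470.3125)² / 470.3125 = 0.0395
χ² = 0.0308 + 0.0395 = 0.0703 ≈ 0.070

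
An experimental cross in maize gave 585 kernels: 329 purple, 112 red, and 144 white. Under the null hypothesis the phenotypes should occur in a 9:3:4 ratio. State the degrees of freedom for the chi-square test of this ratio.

A goodness-of-fit test with 3 phenotype classes has df = 3 − 1 = 2.

2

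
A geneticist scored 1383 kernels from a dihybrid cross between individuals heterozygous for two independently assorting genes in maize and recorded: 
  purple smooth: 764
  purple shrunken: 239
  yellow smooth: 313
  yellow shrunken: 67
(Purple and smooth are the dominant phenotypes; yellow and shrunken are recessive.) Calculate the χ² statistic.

A dihybrid F₂ with independent assortment and complete dominance at both loci gives a 9:3:3:1 phenotypic ratio.
The 9:3:3:1 ratio has 16 parts, so with N = 1383 the expected counts are:
  purple smooth: 1383 × 9/16 = 777.9375
  purple shrunken: 1383 × 3/16 = 259.3125
  yellow smooth: 1383 × 3/16 = 259.3125
  yellow shrunken: 1383 × 1/16 = 86.4375
χ² = Σ (O − E)² / E
  purple smooth: (764 − 777.9375)² / 777.9375 = 0.2497
  purple shrunken: (239 − 259.3125)² / 259.3125 = 1.5911
  yellow smooth: (313 − 259.3125)² / 259.3125 = 11.1153
  yellow shrunken: (67 − 86.4375)² / 86.4375 = 4.3710
χ² = 0.2497 + 1.5911 + 11.1153 + 4.3710 = 17.3271 ≈ 17.327

17.327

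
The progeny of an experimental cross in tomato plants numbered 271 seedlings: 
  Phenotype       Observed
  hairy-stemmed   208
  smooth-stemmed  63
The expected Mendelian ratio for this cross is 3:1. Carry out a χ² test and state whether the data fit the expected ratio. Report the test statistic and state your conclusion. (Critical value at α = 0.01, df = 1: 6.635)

Total ratio parts = 4. Expected numbers out of 271:
  hairy-stemmed: 271 × 3/4 = 203.25
  smooth-stemmed: 271 × 1/4 = 67.75
χ² = Σ (O − E)² / E
  hairy-stemmed: (208 − 203.25)² / 203.25 = 0.1110
  smooth-stemmed: (63 − 67.75)² / 67.75 = 0.3330
χ² = 0.1110 + 0.3330 = 0.444
Degrees of freedom = 2 − 1 = 1; critical value at α = 0.01 is 6.635.
Since 0.444 < 6.635, we fail to reject the null hypothesis — the data are consistent with the 3:1 ratio.

0.444; consistent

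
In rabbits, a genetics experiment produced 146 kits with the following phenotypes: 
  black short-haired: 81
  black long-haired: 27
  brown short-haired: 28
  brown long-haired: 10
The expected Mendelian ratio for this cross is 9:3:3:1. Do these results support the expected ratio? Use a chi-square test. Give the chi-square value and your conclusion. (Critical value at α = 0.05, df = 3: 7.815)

0.119; consistent

Expected counts for N = 146 under a 9:3:3:1 ratio (total parts = 16):
  black short-haired: 146 × 9/16 = 82.125
  black long-haired: 146 × 3/16 = 27.375
  brown short-haired: 146 × 3/16 = 27.375
  brown long-haired: 146 × 1/16 = 9.125
χ² = Σ (O − E)² / E
  black short-haired: (81 − 82.125)² / 82.125 = 0.0154
  black long-haired: (27 − 27.375)² / 27.375 = 0.0051
  brown short-haired: (28 − 27.375)² / 27.375 = 0.0143
  brown long-haired: (10 − 9.125)² / 9.125 = 0.0839
χ² = 0.0154 + 0.0051 + 0.0143 + 0.0839 = 0.1187 ≈ 0.119
Degrees of freedom = 4 − 1 = 3; critical value at α = 0.05 is 7.815.
Since 0.119 < 7.815, we fail to reject the null hypothesis — the data are consistent with the 9:3:3:1 ratio.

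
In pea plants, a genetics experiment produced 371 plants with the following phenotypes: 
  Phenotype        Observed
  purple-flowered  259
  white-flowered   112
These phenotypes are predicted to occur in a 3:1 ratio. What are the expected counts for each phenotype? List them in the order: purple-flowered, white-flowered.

Expected counts for N = 371 under a 3:1 ratio (total parts = 4):
  purple-flowered: 371 × 3/4 = 278.25
  white-flowered: 371 × 1/4 = 92.75

278.25, 92.75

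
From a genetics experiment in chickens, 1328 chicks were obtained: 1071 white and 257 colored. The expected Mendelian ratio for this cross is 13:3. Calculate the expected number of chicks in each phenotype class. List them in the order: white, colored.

1079, 249

The 13:3 ratio has 16 parts, so with N = 1328 the expected counts are:
  white: 1328 × 13/16 = 1079
  colored: 1328 × 3/16 = 249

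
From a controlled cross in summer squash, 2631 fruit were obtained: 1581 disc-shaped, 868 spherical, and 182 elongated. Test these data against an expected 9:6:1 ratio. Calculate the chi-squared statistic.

Total ratio parts = 16. Expected numbers out of 2631:
  disc-shaped: 2631 × 9/16 = 1479.9375
  spherical: 2631 × 6/16 = 986.625
  elongated: 2631 × 1/16 = 164.4375
χ² = Σ (O − E)² / E
  disc-shaped: (1581 − 1479.9375)² / 1479.9375 = 6.9014
  spherical: (868 − 986.625)² / 986.625 = 14.2627
  elongated: (182 − 164.4375)² / 164.4375 = 1.8757
χ² = 6.9014 + 14.2627 + 1.8757 = 23.0398 ≈ 23.040

23.040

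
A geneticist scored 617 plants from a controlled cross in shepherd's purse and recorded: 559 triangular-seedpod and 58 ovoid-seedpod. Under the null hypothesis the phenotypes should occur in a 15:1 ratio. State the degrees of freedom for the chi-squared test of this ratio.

A goodness-of-fit test with 2 phenotype classes has df = 2 − 1 = 1.

1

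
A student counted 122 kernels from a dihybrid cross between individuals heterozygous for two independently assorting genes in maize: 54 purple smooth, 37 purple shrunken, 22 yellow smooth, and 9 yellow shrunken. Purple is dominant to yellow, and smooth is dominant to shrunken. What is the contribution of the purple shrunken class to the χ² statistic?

8.722

A dihybrid F₂ with independent assortment and complete dominance at both loci gives a 9:3:3:1 phenotypic ratio.
The 9:3:3:1 ratio has 16 parts, so with N = 122 the expected counts are:
  purple smooth: 122 × 9/16 = 68.625
  purple shrunken: 122 × 3/16 = 22.875
  yellow smooth: 122 × 3/16 = 22.875
  yellow shrunken: 122 × 1/16 = 7.625
Contribution of purple shrunken: (37 − 22.875)² / 22.875 = 8.7220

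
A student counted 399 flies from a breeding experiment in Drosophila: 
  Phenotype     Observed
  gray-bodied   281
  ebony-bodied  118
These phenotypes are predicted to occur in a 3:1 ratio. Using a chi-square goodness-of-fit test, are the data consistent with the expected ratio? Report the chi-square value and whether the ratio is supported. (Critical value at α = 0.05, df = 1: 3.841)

Under the 3:1 hypothesis (Σ ratio = 4, N = 399):
  gray-bodied: 399 × 3/4 = 299.25
  ebony-bodied: 399 × 1/4 = 99.75
χ² = Σ (O − E)² / E
  gray-bodied: (281 − 299.25)² / 299.25 = 1.1130
  ebony-bodied: (118 − 99.75)² / 99.75 = 3.3390
χ² = 1.1130 + 3.3390 = 4.452
Degrees of freedom = 2 − 1 = 1; critical value at α = 0.05 is 3.841.
Since 4.452 > 3.841, we reject the null hypothesis — the data do not fit the 3:1 ratio.

4.452; not consistent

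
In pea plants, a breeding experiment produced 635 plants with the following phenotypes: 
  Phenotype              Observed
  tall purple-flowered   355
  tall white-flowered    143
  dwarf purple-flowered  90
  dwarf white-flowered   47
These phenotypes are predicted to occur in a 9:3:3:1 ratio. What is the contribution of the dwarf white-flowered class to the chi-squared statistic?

1.347

Under the 9:3:3:1 hypothesis (Σ ratio = 16, N = 635):
  tall purple-flowered: 635 × 9/16 = 357.1875
  tall white-flowered: 635 × 3/16 = 119.0625
  dwarf purple-flowered: 635 × 3/16 = 119.0625
  dwarf white-flowered: 635 × 1/16 = 39.6875
Contribution of dwarf white-flowered: (47 − 39.6875)² / 39.6875 = 1.3473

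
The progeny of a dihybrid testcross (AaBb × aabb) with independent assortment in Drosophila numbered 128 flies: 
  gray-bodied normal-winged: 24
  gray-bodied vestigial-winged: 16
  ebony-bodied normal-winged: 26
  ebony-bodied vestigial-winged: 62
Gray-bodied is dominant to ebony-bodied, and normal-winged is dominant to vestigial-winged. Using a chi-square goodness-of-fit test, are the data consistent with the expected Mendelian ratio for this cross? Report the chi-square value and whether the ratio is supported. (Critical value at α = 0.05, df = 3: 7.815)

39.250; not consistent

A dihybrid testcross with independent assortment gives a 1:1:1:1 ratio.
Expected counts for N = 128 under a 1:1:1:1 ratio (total parts = 4):
  gray-bodied normal-winged: 128 × 1/4 = 32
  gray-bodied vestigial-winged: 128 × 1/4 = 32
  ebony-bodied normal-winged: 128 × 1/4 = 32
  ebony-bodied vestigial-winged: 128 × 1/4 = 32
χ² = Σ (O − E)² / E
  gray-bodied normal-winged: (24 − 32)² / 32 = 2.0000
  gray-bodied vestigial-winged: (16 − 32)² / 32 = 8.0000
  ebony-bodied normal-winged: (26 − 32)² / 32 = 1.1250
  ebony-bodied vestigial-winged: (62 − 32)² / 32 = 28.1250
χ² = 2.0000 + 8.0000 + 1.1250 + 28.1250 = 39.250
Degrees of freedom = 4 − 1 = 3; critical value at α = 0.05 is 7.815.
Since 39.250 > 7.815, we reject the null hypothesis — the data do not fit the 1:1:1:1 ratio.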